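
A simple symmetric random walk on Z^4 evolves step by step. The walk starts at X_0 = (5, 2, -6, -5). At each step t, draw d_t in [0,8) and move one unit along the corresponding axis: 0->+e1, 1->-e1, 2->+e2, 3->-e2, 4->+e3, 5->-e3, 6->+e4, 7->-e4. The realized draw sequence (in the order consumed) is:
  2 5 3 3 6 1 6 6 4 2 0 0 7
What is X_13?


(6, 2, -6, -3)

t=0: X=(5, 2, -6, -5), d=2 → +e2, X_1=(5, 3, -6, -5)
t=1: X=(5, 3, -6, -5), d=5 → -e3, X_2=(5, 3, -7, -5)
t=2: X=(5, 3, -7, -5), d=3 → -e2, X_3=(5, 2, -7, -5)
t=3: X=(5, 2, -7, -5), d=3 → -e2, X_4=(5, 1, -7, -5)
t=4: X=(5, 1, -7, -5), d=6 → +e4, X_5=(5, 1, -7, -4)
t=5: X=(5, 1, -7, -4), d=1 → -e1, X_6=(4, 1, -7, -4)
t=6: X=(4, 1, -7, -4), d=6 → +e4, X_7=(4, 1, -7, -3)
t=7: X=(4, 1, -7, -3), d=6 → +e4, X_8=(4, 1, -7, -2)
t=8: X=(4, 1, -7, -2), d=4 → +e3, X_9=(4, 1, -6, -2)
t=9: X=(4, 1, -6, -2), d=2 → +e2, X_10=(4, 2, -6, -2)
t=10: X=(4, 2, -6, -2), d=0 → +e1, X_11=(5, 2, -6, -2)
t=11: X=(5, 2, -6, -2), d=0 → +e1, X_12=(6, 2, -6, -2)
t=12: X=(6, 2, -6, -2), d=7 → -e4, X_13=(6, 2, -6, -3)


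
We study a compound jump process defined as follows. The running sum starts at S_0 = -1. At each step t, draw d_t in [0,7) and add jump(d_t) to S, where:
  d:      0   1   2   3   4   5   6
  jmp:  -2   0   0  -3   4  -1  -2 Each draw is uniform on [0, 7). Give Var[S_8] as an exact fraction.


Outcome values over d=0..6: [-2, 0, 0, -3, 4, -1, -2]
Σy = -4, Σy² = 34, M = 7
μ = -4/7 = -4/7,  σ² = 34/7 − (-4/7)² = 222/49
Independent increments: Var[S_8] = 8·σ² = 8·(222/49) = 1776/49

1776/49


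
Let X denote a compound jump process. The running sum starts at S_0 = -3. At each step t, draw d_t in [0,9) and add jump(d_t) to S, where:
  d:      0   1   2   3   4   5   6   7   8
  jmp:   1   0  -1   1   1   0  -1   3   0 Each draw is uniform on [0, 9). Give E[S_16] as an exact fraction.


37/9

Outcome values over d=0..8: [1, 0, -1, 1, 1, 0, -1, 3, 0]
Σy = 4, Σy² = 14, M = 9
μ = 4/9 = 4/9,  σ² = 14/9 − (4/9)² = 110/81
E[S_16] = -3 + 16·(4/9) = 37/9


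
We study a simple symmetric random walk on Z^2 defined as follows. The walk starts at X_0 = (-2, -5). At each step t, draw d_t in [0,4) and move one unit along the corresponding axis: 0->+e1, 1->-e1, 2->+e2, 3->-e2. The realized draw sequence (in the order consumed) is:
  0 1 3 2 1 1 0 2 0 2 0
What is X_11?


t=0: X=(-2, -5), d=0 → +e1, X_1=(-1, -5)
t=1: X=(-1, -5), d=1 → -e1, X_2=(-2, -5)
t=2: X=(-2, -5), d=3 → -e2, X_3=(-2, -6)
t=3: X=(-2, -6), d=2 → +e2, X_4=(-2, -5)
t=4: X=(-2, -5), d=1 → -e1, X_5=(-3, -5)
t=5: X=(-3, -5), d=1 → -e1, X_6=(-4, -5)
t=6: X=(-4, -5), d=0 → +e1, X_7=(-3, -5)
t=7: X=(-3, -5), d=2 → +e2, X_8=(-3, -4)
t=8: X=(-3, -4), d=0 → +e1, X_9=(-2, -4)
t=9: X=(-2, -4), d=2 → +e2, X_10=(-2, -3)
t=10: X=(-2, -3), d=0 → +e1, X_11=(-1, -3)

(-1, -3)


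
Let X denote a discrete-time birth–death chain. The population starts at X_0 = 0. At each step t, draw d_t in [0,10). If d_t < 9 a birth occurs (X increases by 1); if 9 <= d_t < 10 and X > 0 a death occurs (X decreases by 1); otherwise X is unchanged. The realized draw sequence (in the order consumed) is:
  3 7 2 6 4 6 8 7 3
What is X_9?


9

t=0: X=0, d=3 → birth, X_1=1
t=1: X=1, d=7 → birth, X_2=2
t=2: X=2, d=2 → birth, X_3=3
t=3: X=3, d=6 → birth, X_4=4
t=4: X=4, d=4 → birth, X_5=5
t=5: X=5, d=6 → birth, X_6=6
t=6: X=6, d=8 → birth, X_7=7
t=7: X=7, d=7 → birth, X_8=8
t=8: X=8, d=3 → birth, X_9=9


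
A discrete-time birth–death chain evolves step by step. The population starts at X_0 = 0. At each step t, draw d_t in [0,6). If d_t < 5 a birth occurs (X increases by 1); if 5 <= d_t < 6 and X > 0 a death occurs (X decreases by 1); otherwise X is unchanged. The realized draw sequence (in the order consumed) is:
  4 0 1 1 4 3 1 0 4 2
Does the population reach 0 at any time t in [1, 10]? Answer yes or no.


no

t=0: X=0, d=4 → birth, X_1=1
t=1: X=1, d=0 → birth, X_2=2
t=2: X=2, d=1 → birth, X_3=3
t=3: X=3, d=1 → birth, X_4=4
t=4: X=4, d=4 → birth, X_5=5
t=5: X=5, d=3 → birth, X_6=6
t=6: X=6, d=1 → birth, X_7=7
t=7: X=7, d=0 → birth, X_8=8
t=8: X=8, d=4 → birth, X_9=9
t=9: X=9, d=2 → birth, X_10=10


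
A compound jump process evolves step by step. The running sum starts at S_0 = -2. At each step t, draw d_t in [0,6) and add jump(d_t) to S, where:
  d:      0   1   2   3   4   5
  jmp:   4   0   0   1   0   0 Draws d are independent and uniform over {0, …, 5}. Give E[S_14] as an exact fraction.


29/3

Outcome values over d=0..5: [4, 0, 0, 1, 0, 0]
Σy = 5, Σy² = 17, M = 6
μ = 5/6 = 5/6,  σ² = 17/6 − (5/6)² = 77/36
E[S_14] = -2 + 14·(5/6) = 29/3


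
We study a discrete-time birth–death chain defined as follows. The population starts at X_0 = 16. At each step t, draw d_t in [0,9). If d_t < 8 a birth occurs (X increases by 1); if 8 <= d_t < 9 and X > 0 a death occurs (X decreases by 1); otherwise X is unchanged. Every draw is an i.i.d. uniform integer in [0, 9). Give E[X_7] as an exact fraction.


193/9

X can drop by at most 1 per step and X_0 = 16 > T = 7, so X_t >= 16 − t >= 9 > 0 for every t <= 7: the floor at 0 (the 'and X > 0' condition) never binds. Hence X_7 = X_0 + Σ_{t<7} Y_t with i.i.d. increments Y_t = y(d_t) ∈ {+1, −1, 0}.
Outcome values over d=0..8: [1, 1, 1, 1, 1, 1, 1, 1, -1]
Σy = 7, Σy² = 9, M = 9
μ = 7/9 = 7/9,  σ² = 9/9 − (7/9)² = 32/81
E[X_7] = 16 + 7·(7/9) = 193/9


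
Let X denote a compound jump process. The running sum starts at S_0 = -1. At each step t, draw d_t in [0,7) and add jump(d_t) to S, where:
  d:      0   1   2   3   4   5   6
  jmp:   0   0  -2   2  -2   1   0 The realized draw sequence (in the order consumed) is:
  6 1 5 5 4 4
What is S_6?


-3

t=0: S=-1, d=6, jump=0, S_1=-1
t=1: S=-1, d=1, jump=0, S_2=-1
t=2: S=-1, d=5, jump=1, S_3=0
t=3: S=0, d=5, jump=1, S_4=1
t=4: S=1, d=4, jump=-2, S_5=-1
t=5: S=-1, d=4, jump=-2, S_6=-3


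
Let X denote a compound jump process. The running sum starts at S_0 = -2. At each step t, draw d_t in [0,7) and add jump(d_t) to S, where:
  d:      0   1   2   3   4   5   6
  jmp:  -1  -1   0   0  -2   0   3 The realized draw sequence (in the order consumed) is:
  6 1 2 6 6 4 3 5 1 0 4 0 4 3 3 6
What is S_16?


0

t=0: S=-2, d=6, jump=3, S_1=1
t=1: S=1, d=1, jump=-1, S_2=0
t=2: S=0, d=2, jump=0, S_3=0
t=3: S=0, d=6, jump=3, S_4=3
t=4: S=3, d=6, jump=3, S_5=6
t=5: S=6, d=4, jump=-2, S_6=4
t=6: S=4, d=3, jump=0, S_7=4
t=7: S=4, d=5, jump=0, S_8=4
t=8: S=4, d=1, jump=-1, S_9=3
t=9: S=3, d=0, jump=-1, S_10=2
t=10: S=2, d=4, jump=-2, S_11=0
t=11: S=0, d=0, jump=-1, S_12=-1
t=12: S=-1, d=4, jump=-2, S_13=-3
t=13: S=-3, d=3, jump=0, S_14=-3
t=14: S=-3, d=3, jump=0, S_15=-3
t=15: S=-3, d=6, jump=3, S_16=0


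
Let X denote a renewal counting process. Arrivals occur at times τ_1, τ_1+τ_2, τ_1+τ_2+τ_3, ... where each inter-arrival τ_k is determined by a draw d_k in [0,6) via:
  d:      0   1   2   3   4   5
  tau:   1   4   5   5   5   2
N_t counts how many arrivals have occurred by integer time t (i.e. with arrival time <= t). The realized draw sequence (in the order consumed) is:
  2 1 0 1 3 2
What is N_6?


1

draw d_1=2: τ_1=5, arrival time A_1=5
draw d_2=1: τ_2=4, arrival time A_2=9
draw d_3=0: τ_3=1, arrival time A_3=10
draw d_4=1: τ_4=4, arrival time A_4=14
draw d_5=3: τ_5=5, arrival time A_5=19
draw d_6=2: τ_6=5, arrival time A_6=24
N_t over t=0..6: 0:0 1:0 2:0 3:0 4:0 5:1 6:1


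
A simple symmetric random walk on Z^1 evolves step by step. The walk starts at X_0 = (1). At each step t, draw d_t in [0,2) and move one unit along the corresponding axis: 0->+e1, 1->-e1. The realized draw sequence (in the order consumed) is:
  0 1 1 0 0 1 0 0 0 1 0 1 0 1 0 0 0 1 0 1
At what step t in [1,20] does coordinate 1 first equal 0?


t=0: X=(1), d=0 → +e1, X_1=(2)
t=1: X=(2), d=1 → -e1, X_2=(1)
t=2: X=(1), d=1 → -e1, X_3=(0)
t=3: X=(0), d=0 → +e1, X_4=(1)
t=4: X=(1), d=0 → +e1, X_5=(2)
t=5: X=(2), d=1 → -e1, X_6=(1)
t=6: X=(1), d=0 → +e1, X_7=(2)
t=7: X=(2), d=0 → +e1, X_8=(3)
t=8: X=(3), d=0 → +e1, X_9=(4)
t=9: X=(4), d=1 → -e1, X_10=(3)
t=10: X=(3), d=0 → +e1, X_11=(4)
t=11: X=(4), d=1 → -e1, X_12=(3)
t=12: X=(3), d=0 → +e1, X_13=(4)
t=13: X=(4), d=1 → -e1, X_14=(3)
t=14: X=(3), d=0 → +e1, X_15=(4)
t=15: X=(4), d=0 → +e1, X_16=(5)
t=16: X=(5), d=0 → +e1, X_17=(6)
t=17: X=(6), d=1 → -e1, X_18=(5)
t=18: X=(5), d=0 → +e1, X_19=(6)
t=19: X=(6), d=1 → -e1, X_20=(5)

3


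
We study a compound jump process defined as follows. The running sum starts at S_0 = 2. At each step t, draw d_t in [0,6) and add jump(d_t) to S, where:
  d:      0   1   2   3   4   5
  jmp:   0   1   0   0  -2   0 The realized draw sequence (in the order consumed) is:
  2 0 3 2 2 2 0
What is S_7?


t=0: S=2, d=2, jump=0, S_1=2
t=1: S=2, d=0, jump=0, S_2=2
t=2: S=2, d=3, jump=0, S_3=2
t=3: S=2, d=2, jump=0, S_4=2
t=4: S=2, d=2, jump=0, S_5=2
t=5: S=2, d=2, jump=0, S_6=2
t=6: S=2, d=0, jump=0, S_7=2

2


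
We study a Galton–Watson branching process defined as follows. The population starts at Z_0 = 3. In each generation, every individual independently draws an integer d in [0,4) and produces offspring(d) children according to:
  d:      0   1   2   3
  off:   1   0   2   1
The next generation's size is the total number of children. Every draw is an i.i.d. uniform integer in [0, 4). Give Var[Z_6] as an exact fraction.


9

Outcome values over d=0..3: [1, 0, 2, 1]
Σy = 4, Σy² = 6, M = 4
μ = 4/4 = 1,  σ² = 6/4 − (1)² = 1/2
V_0 = 0, E_0 = 3
V_1 = 1/2·E_0 + (1)²·V_0 = 3/2;  E_1 = 3
V_2 = 1/2·E_1 + (1)²·V_1 = 3;  E_2 = 3
V_3 = 1/2·E_2 + (1)²·V_2 = 9/2;  E_3 = 3
V_4 = 1/2·E_3 + (1)²·V_3 = 6;  E_4 = 3
V_5 = 1/2·E_4 + (1)²·V_4 = 15/2;  E_5 = 3
V_6 = 1/2·E_5 + (1)²·V_5 = 9;  E_6 = 3


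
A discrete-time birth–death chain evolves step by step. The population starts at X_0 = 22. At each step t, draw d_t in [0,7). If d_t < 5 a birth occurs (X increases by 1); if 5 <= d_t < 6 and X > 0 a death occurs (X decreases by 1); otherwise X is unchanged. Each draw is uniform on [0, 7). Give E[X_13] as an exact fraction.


206/7

X can drop by at most 1 per step and X_0 = 22 > T = 13, so X_t >= 22 − t >= 9 > 0 for every t <= 13: the floor at 0 (the 'and X > 0' condition) never binds. Hence X_13 = X_0 + Σ_{t<13} Y_t with i.i.d. increments Y_t = y(d_t) ∈ {+1, −1, 0}.
Outcome values over d=0..6: [1, 1, 1, 1, 1, -1, 0]
Σy = 4, Σy² = 6, M = 7
μ = 4/7 = 4/7,  σ² = 6/7 − (4/7)² = 26/49
E[X_13] = 22 + 13·(4/7) = 206/7


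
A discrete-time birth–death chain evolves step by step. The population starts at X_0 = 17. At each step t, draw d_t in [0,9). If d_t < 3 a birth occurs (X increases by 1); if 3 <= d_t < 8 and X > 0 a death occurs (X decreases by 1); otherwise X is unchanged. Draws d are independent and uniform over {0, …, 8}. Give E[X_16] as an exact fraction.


X can drop by at most 1 per step and X_0 = 17 > T = 16, so X_t >= 17 − t >= 1 > 0 for every t <= 16: the floor at 0 (the 'and X > 0' condition) never binds. Hence X_16 = X_0 + Σ_{t<16} Y_t with i.i.d. increments Y_t = y(d_t) ∈ {+1, −1, 0}.
Outcome values over d=0..8: [1, 1, 1, -1, -1, -1, -1, -1, 0]
Σy = -2, Σy² = 8, M = 9
μ = -2/9 = -2/9,  σ² = 8/9 − (-2/9)² = 68/81
E[X_16] = 17 + 16·(-2/9) = 121/9

121/9


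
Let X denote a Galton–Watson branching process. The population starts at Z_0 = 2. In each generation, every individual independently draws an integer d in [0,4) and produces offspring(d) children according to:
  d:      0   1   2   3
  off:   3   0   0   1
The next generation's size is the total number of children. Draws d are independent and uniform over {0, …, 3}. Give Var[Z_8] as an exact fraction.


Outcome values over d=0..3: [3, 0, 0, 1]
Σy = 4, Σy² = 10, M = 4
μ = 4/4 = 1,  σ² = 10/4 − (1)² = 3/2
V_0 = 0, E_0 = 2
V_1 = 3/2·E_0 + (1)²·V_0 = 3;  E_1 = 2
V_2 = 3/2·E_1 + (1)²·V_1 = 6;  E_2 = 2
V_3 = 3/2·E_2 + (1)²·V_2 = 9;  E_3 = 2
V_4 = 3/2·E_3 + (1)²·V_3 = 12;  E_4 = 2
V_5 = 3/2·E_4 + (1)²·V_4 = 15;  E_5 = 2
V_6 = 3/2·E_5 + (1)²·V_5 = 18;  E_6 = 2
V_7 = 3/2·E_6 + (1)²·V_6 = 21;  E_7 = 2
V_8 = 3/2·E_7 + (1)²·V_7 = 24;  E_8 = 2

24


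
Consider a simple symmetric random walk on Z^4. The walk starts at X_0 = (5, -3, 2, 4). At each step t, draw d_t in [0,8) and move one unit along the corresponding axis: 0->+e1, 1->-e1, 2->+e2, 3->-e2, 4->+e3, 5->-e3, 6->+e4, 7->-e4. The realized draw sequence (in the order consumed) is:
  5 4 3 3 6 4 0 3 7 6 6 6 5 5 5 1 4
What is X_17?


t=0: X=(5, -3, 2, 4), d=5 → -e3, X_1=(5, -3, 1, 4)
t=1: X=(5, -3, 1, 4), d=4 → +e3, X_2=(5, -3, 2, 4)
t=2: X=(5, -3, 2, 4), d=3 → -e2, X_3=(5, -4, 2, 4)
t=3: X=(5, -4, 2, 4), d=3 → -e2, X_4=(5, -5, 2, 4)
t=4: X=(5, -5, 2, 4), d=6 → +e4, X_5=(5, -5, 2, 5)
t=5: X=(5, -5, 2, 5), d=4 → +e3, X_6=(5, -5, 3, 5)
t=6: X=(5, -5, 3, 5), d=0 → +e1, X_7=(6, -5, 3, 5)
t=7: X=(6, -5, 3, 5), d=3 → -e2, X_8=(6, -6, 3, 5)
t=8: X=(6, -6, 3, 5), d=7 → -e4, X_9=(6, -6, 3, 4)
t=9: X=(6, -6, 3, 4), d=6 → +e4, X_10=(6, -6, 3, 5)
t=10: X=(6, -6, 3, 5), d=6 → +e4, X_11=(6, -6, 3, 6)
t=11: X=(6, -6, 3, 6), d=6 → +e4, X_12=(6, -6, 3, 7)
t=12: X=(6, -6, 3, 7), d=5 → -e3, X_13=(6, -6, 2, 7)
t=13: X=(6, -6, 2, 7), d=5 → -e3, X_14=(6, -6, 1, 7)
t=14: X=(6, -6, 1, 7), d=5 → -e3, X_15=(6, -6, 0, 7)
t=15: X=(6, -6, 0, 7), d=1 → -e1, X_16=(5, -6, 0, 7)
t=16: X=(5, -6, 0, 7), d=4 → +e3, X_17=(5, -6, 1, 7)

(5, -6, 1, 7)


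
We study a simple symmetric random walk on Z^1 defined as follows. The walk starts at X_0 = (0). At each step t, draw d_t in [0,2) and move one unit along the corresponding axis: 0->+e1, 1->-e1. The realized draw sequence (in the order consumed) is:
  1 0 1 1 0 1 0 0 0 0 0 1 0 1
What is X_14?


(2)

t=0: X=(0), d=1 → -e1, X_1=(-1)
t=1: X=(-1), d=0 → +e1, X_2=(0)
t=2: X=(0), d=1 → -e1, X_3=(-1)
t=3: X=(-1), d=1 → -e1, X_4=(-2)
t=4: X=(-2), d=0 → +e1, X_5=(-1)
t=5: X=(-1), d=1 → -e1, X_6=(-2)
t=6: X=(-2), d=0 → +e1, X_7=(-1)
t=7: X=(-1), d=0 → +e1, X_8=(0)
t=8: X=(0), d=0 → +e1, X_9=(1)
t=9: X=(1), d=0 → +e1, X_10=(2)
t=10: X=(2), d=0 → +e1, X_11=(3)
t=11: X=(3), d=1 → -e1, X_12=(2)
t=12: X=(2), d=0 → +e1, X_13=(3)
t=13: X=(3), d=1 → -e1, X_14=(2)


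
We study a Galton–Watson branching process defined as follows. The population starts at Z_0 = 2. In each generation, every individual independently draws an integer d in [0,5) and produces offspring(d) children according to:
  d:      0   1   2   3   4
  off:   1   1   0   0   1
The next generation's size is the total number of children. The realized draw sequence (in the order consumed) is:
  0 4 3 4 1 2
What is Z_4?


0

gen 0: Z_0=2, draws=[0, 4], offspring=[1, 1], Z_1=2
gen 1: Z_1=2, draws=[3, 4], offspring=[0, 1], Z_2=1
gen 2: Z_2=1, draws=[1], offspring=[1], Z_3=1
gen 3: Z_3=1, draws=[2], offspring=[0], Z_4=0


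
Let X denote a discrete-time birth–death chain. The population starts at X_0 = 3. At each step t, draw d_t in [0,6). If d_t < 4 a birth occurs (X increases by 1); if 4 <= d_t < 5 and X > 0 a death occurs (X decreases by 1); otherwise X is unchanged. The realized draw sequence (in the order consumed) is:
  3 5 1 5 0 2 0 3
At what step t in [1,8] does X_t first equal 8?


7

t=0: X=3, d=3 → birth, X_1=4
t=1: X=4, d=5 → hold, X_2=4
t=2: X=4, d=1 → birth, X_3=5
t=3: X=5, d=5 → hold, X_4=5
t=4: X=5, d=0 → birth, X_5=6
t=5: X=6, d=2 → birth, X_6=7
t=6: X=7, d=0 → birth, X_7=8
t=7: X=8, d=3 → birth, X_8=9


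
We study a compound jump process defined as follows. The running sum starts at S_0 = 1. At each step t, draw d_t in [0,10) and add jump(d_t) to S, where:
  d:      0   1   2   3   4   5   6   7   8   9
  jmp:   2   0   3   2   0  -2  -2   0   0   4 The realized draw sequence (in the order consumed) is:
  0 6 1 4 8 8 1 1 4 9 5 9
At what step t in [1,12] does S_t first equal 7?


12

t=0: S=1, d=0, jump=2, S_1=3
t=1: S=3, d=6, jump=-2, S_2=1
t=2: S=1, d=1, jump=0, S_3=1
t=3: S=1, d=4, jump=0, S_4=1
t=4: S=1, d=8, jump=0, S_5=1
t=5: S=1, d=8, jump=0, S_6=1
t=6: S=1, d=1, jump=0, S_7=1
t=7: S=1, d=1, jump=0, S_8=1
t=8: S=1, d=4, jump=0, S_9=1
t=9: S=1, d=9, jump=4, S_10=5
t=10: S=5, d=5, jump=-2, S_11=3
t=11: S=3, d=9, jump=4, S_12=7


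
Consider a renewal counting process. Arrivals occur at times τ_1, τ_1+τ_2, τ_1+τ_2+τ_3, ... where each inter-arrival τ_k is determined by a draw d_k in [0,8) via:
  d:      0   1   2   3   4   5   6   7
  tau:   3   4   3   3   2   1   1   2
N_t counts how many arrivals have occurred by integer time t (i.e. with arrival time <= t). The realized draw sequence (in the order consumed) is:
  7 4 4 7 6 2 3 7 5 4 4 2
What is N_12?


6

draw d_1=7: τ_1=2, arrival time A_1=2
draw d_2=4: τ_2=2, arrival time A_2=4
draw d_3=4: τ_3=2, arrival time A_3=6
draw d_4=7: τ_4=2, arrival time A_4=8
draw d_5=6: τ_5=1, arrival time A_5=9
draw d_6=2: τ_6=3, arrival time A_6=12
draw d_7=3: τ_7=3, arrival time A_7=15
draw d_8=7: τ_8=2, arrival time A_8=17
draw d_9=5: τ_9=1, arrival time A_9=18
draw d_10=4: τ_10=2, arrival time A_10=20
draw d_11=4: τ_11=2, arrival time A_11=22
draw d_12=2: τ_12=3, arrival time A_12=25
N_t over t=0..12: 0:0 1:0 2:1 3:1 4:2 5:2 6:3 7:3 8:4 9:5 10:5 11:5 12:6


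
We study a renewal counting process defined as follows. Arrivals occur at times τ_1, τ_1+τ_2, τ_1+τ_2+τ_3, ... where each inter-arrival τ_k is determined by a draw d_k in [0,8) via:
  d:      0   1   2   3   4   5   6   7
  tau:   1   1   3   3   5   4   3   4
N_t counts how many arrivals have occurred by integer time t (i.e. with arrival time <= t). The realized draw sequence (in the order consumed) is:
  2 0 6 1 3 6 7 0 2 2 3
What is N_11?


5

draw d_1=2: τ_1=3, arrival time A_1=3
draw d_2=0: τ_2=1, arrival time A_2=4
draw d_3=6: τ_3=3, arrival time A_3=7
draw d_4=1: τ_4=1, arrival time A_4=8
draw d_5=3: τ_5=3, arrival time A_5=11
draw d_6=6: τ_6=3, arrival time A_6=14
draw d_7=7: τ_7=4, arrival time A_7=18
draw d_8=0: τ_8=1, arrival time A_8=19
draw d_9=2: τ_9=3, arrival time A_9=22
draw d_10=2: τ_10=3, arrival time A_10=25
draw d_11=3: τ_11=3, arrival time A_11=28
N_t over t=0..11: 0:0 1:0 2:0 3:1 4:2 5:2 6:2 7:3 8:4 9:4 10:4 11:5


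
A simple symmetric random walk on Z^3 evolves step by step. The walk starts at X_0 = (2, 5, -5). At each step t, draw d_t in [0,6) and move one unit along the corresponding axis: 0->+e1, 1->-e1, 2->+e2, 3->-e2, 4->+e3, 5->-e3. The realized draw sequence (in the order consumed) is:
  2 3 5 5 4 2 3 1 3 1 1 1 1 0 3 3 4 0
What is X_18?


(-1, 2, -5)

t=0: X=(2, 5, -5), d=2 → +e2, X_1=(2, 6, -5)
t=1: X=(2, 6, -5), d=3 → -e2, X_2=(2, 5, -5)
t=2: X=(2, 5, -5), d=5 → -e3, X_3=(2, 5, -6)
t=3: X=(2, 5, -6), d=5 → -e3, X_4=(2, 5, -7)
t=4: X=(2, 5, -7), d=4 → +e3, X_5=(2, 5, -6)
t=5: X=(2, 5, -6), d=2 → +e2, X_6=(2, 6, -6)
t=6: X=(2, 6, -6), d=3 → -e2, X_7=(2, 5, -6)
t=7: X=(2, 5, -6), d=1 → -e1, X_8=(1, 5, -6)
t=8: X=(1, 5, -6), d=3 → -e2, X_9=(1, 4, -6)
t=9: X=(1, 4, -6), d=1 → -e1, X_10=(0, 4, -6)
t=10: X=(0, 4, -6), d=1 → -e1, X_11=(-1, 4, -6)
t=11: X=(-1, 4, -6), d=1 → -e1, X_12=(-2, 4, -6)
t=12: X=(-2, 4, -6), d=1 → -e1, X_13=(-3, 4, -6)
t=13: X=(-3, 4, -6), d=0 → +e1, X_14=(-2, 4, -6)
t=14: X=(-2, 4, -6), d=3 → -e2, X_15=(-2, 3, -6)
t=15: X=(-2, 3, -6), d=3 → -e2, X_16=(-2, 2, -6)
t=16: X=(-2, 2, -6), d=4 → +e3, X_17=(-2, 2, -5)
t=17: X=(-2, 2, -5), d=0 → +e1, X_18=(-1, 2, -5)


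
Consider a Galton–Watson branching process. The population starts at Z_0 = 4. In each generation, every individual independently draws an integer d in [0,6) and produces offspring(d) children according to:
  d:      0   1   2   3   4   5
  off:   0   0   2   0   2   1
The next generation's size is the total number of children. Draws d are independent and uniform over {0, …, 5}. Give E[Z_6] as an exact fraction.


15625/11664

Outcome values over d=0..5: [0, 0, 2, 0, 2, 1]
Σy = 5, Σy² = 9, M = 6
μ = 5/6 = 5/6,  σ² = 9/6 − (5/6)² = 29/36
E[Z_0] = 4
E[Z_1] = 5/6·E[Z_0] = 10/3
E[Z_2] = 5/6·E[Z_1] = 25/9
E[Z_3] = 5/6·E[Z_2] = 125/54
E[Z_4] = 5/6·E[Z_3] = 625/324
E[Z_5] = 5/6·E[Z_4] = 3125/1944
E[Z_6] = 5/6·E[Z_5] = 15625/11664


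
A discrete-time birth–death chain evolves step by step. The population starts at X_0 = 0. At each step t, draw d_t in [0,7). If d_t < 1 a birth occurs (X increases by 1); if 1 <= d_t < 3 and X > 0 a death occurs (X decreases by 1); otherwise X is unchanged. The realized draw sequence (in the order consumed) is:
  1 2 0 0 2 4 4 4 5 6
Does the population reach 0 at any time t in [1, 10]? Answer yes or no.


yes

t=0: X=0, d=1 → hold, X_1=0
t=1: X=0, d=2 → hold, X_2=0
t=2: X=0, d=0 → birth, X_3=1
t=3: X=1, d=0 → birth, X_4=2
t=4: X=2, d=2 → death, X_5=1
t=5: X=1, d=4 → hold, X_6=1
t=6: X=1, d=4 → hold, X_7=1
t=7: X=1, d=4 → hold, X_8=1
t=8: X=1, d=5 → hold, X_9=1
t=9: X=1, d=6 → hold, X_10=1


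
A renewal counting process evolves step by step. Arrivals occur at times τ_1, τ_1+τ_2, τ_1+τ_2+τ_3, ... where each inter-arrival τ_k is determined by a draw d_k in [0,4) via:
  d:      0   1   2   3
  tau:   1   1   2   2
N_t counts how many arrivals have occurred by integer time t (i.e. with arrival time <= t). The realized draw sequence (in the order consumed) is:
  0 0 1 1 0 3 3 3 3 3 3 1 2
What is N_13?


draw d_1=0: τ_1=1, arrival time A_1=1
draw d_2=0: τ_2=1, arrival time A_2=2
draw d_3=1: τ_3=1, arrival time A_3=3
draw d_4=1: τ_4=1, arrival time A_4=4
draw d_5=0: τ_5=1, arrival time A_5=5
draw d_6=3: τ_6=2, arrival time A_6=7
draw d_7=3: τ_7=2, arrival time A_7=9
draw d_8=3: τ_8=2, arrival time A_8=11
draw d_9=3: τ_9=2, arrival time A_9=13
draw d_10=3: τ_10=2, arrival time A_10=15
draw d_11=3: τ_11=2, arrival time A_11=17
draw d_12=1: τ_12=1, arrival time A_12=18
draw d_13=2: τ_13=2, arrival time A_13=20
N_t over t=0..13: 0:0 1:1 2:2 3:3 4:4 5:5 6:5 7:6 8:6 9:7 10:7 11:8 12:8 13:9

9


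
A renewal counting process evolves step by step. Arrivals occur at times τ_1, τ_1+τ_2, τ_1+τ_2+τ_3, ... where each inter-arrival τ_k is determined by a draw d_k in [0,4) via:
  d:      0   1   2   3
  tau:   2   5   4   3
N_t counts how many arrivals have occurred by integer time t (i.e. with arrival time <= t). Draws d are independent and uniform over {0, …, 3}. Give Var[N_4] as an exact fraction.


Inter-arrival values over d=0..3: [2, 5, 4, 3]
Each d has probability 1/4, so the pmf of τ is: f(2) = 1/4, f(3) = 1/4, f(4) = 1/4, f(5) = 1/4
Let p_n(j) = P(N_n = j), with p_0 = [1]. Condition on τ_1: p_n(0) = P(τ > n), and for j >= 1, p_n(j) = Σ_{k<=n} f(k)·p_{n−k}(j−1)
p_1 = [1]  (j = 0)
p_2 = [3/4, 1/4]  (j = 0..1)
p_3 = [1/2, 1/2]  (j = 0..1)
p_4 = [1/4, 11/16, 1/16]  (j = 0..2)
E[N_4] = Σ j·p_4(j) = 13/16;  E[N_4²] = Σ j²·p_4(j) = 15/16
Var[N_4] = 15/16 − (13/16)² = 71/256

71/256


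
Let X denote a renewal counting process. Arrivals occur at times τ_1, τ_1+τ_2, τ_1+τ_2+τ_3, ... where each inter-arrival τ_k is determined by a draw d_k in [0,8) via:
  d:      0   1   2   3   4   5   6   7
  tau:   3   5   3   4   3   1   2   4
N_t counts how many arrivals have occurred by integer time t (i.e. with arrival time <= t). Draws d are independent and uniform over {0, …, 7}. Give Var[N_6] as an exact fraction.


28595711775/68719476736

Inter-arrival values over d=0..7: [3, 5, 3, 4, 3, 1, 2, 4]
Each d has probability 1/8, so the pmf of τ is: f(1) = 1/8, f(2) = 1/8, f(3) = 3/8, f(4) = 1/4, f(5) = 1/8
Let p_n(j) = P(N_n = j), with p_0 = [1]. Condition on τ_1: p_n(0) = P(τ > n), and for j >= 1, p_n(j) = Σ_{k<=n} f(k)·p_{n−k}(j−1)
p_1 = [7/8, 1/8]  (j = 0..1)
p_2 = [3/4, 15/64, 1/64]  (j = 0..2)
p_3 = [3/8, 37/64, 23/512, 1/512]  (j = 0..3)
p_4 = [1/8, 23/32, 19/128, 31/4096, 1/4096]  (j = 0..4)
p_5 = [0, 11/16, 9/32, 123/4096, 39/32768, 1/32768]  (j = 0..5)
p_6 = [0, 29/64, 239/512, 305/4096, 89/16384, 47/262144, 1/262144]  (j = 0..6)
E[N_6] = Σ j·p_6(j) = 428017/262144;  E[N_6²] = Σ j²·p_6(j) = 807931/262144
Var[N_6] = 807931/262144 − (428017/262144)² = 28595711775/68719476736


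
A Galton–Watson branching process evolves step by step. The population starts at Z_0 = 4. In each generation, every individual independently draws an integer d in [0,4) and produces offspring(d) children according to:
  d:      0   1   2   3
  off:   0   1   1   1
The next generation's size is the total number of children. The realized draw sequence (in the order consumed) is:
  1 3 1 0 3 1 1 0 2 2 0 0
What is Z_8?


0

gen 0: Z_0=4, draws=[1, 3, 1, 0], offspring=[1, 1, 1, 0], Z_1=3
gen 1: Z_1=3, draws=[3, 1, 1], offspring=[1, 1, 1], Z_2=3
gen 2: Z_2=3, draws=[0, 2, 2], offspring=[0, 1, 1], Z_3=2
gen 3: Z_3=2, draws=[0, 0], offspring=[0, 0], Z_4=0
gen 4: Z_4=0, draws=[], offspring=[], Z_5=0
gen 5: Z_5=0, draws=[], offspring=[], Z_6=0
gen 6: Z_6=0, draws=[], offspring=[], Z_7=0
gen 7: Z_7=0, draws=[], offspring=[], Z_8=0


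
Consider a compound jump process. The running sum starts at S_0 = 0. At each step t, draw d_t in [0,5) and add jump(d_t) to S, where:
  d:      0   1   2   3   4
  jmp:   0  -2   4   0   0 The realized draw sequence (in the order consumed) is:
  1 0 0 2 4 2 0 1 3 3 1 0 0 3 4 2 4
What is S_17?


t=0: S=0, d=1, jump=-2, S_1=-2
t=1: S=-2, d=0, jump=0, S_2=-2
t=2: S=-2, d=0, jump=0, S_3=-2
t=3: S=-2, d=2, jump=4, S_4=2
t=4: S=2, d=4, jump=0, S_5=2
t=5: S=2, d=2, jump=4, S_6=6
t=6: S=6, d=0, jump=0, S_7=6
t=7: S=6, d=1, jump=-2, S_8=4
t=8: S=4, d=3, jump=0, S_9=4
t=9: S=4, d=3, jump=0, S_10=4
t=10: S=4, d=1, jump=-2, S_11=2
t=11: S=2, d=0, jump=0, S_12=2
t=12: S=2, d=0, jump=0, S_13=2
t=13: S=2, d=3, jump=0, S_14=2
t=14: S=2, d=4, jump=0, S_15=2
t=15: S=2, d=2, jump=4, S_16=6
t=16: S=6, d=4, jump=0, S_17=6

6


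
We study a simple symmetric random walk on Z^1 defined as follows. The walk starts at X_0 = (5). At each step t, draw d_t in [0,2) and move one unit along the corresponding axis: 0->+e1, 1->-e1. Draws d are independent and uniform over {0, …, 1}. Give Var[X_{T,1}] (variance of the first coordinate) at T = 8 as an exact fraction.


Outcome values over d=0..1: [1, -1]
Σy = 0, Σy² = 2, M = 2
μ = 0/2 = 0,  σ² = 2/2 − (0)² = 1
Independent increments: Var[X_8] = 8·σ² = 8·(1) = 8

8


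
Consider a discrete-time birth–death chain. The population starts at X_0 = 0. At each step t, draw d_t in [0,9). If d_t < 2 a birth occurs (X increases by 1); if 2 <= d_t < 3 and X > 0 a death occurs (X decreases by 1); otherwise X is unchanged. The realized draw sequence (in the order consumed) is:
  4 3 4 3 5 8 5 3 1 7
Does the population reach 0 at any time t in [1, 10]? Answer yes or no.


t=0: X=0, d=4 → hold, X_1=0
t=1: X=0, d=3 → hold, X_2=0
t=2: X=0, d=4 → hold, X_3=0
t=3: X=0, d=3 → hold, X_4=0
t=4: X=0, d=5 → hold, X_5=0
t=5: X=0, d=8 → hold, X_6=0
t=6: X=0, d=5 → hold, X_7=0
t=7: X=0, d=3 → hold, X_8=0
t=8: X=0, d=1 → birth, X_9=1
t=9: X=1, d=7 → hold, X_10=1

yes


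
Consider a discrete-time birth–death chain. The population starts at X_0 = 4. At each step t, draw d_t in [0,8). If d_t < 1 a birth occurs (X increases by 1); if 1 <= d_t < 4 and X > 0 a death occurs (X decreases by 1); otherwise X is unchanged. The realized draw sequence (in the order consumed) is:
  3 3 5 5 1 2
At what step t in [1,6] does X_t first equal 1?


5

t=0: X=4, d=3 → death, X_1=3
t=1: X=3, d=3 → death, X_2=2
t=2: X=2, d=5 → hold, X_3=2
t=3: X=2, d=5 → hold, X_4=2
t=4: X=2, d=1 → death, X_5=1
t=5: X=1, d=2 → death, X_6=0


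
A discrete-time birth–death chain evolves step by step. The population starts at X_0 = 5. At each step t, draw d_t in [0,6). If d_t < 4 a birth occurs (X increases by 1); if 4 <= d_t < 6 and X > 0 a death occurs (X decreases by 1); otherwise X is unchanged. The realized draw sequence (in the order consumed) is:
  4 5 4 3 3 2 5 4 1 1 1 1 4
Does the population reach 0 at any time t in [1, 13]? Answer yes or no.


no

t=0: X=5, d=4 → death, X_1=4
t=1: X=4, d=5 → death, X_2=3
t=2: X=3, d=4 → death, X_3=2
t=3: X=2, d=3 → birth, X_4=3
t=4: X=3, d=3 → birth, X_5=4
t=5: X=4, d=2 → birth, X_6=5
t=6: X=5, d=5 → death, X_7=4
t=7: X=4, d=4 → death, X_8=3
t=8: X=3, d=1 → birth, X_9=4
t=9: X=4, d=1 → birth, X_10=5
t=10: X=5, d=1 → birth, X_11=6
t=11: X=6, d=1 → birth, X_12=7
t=12: X=7, d=4 → death, X_13=6


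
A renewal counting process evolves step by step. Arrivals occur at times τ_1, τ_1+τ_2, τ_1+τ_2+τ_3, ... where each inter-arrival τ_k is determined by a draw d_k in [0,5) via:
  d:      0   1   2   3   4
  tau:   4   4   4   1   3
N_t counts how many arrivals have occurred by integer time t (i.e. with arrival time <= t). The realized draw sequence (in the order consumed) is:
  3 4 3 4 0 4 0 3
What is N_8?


4

draw d_1=3: τ_1=1, arrival time A_1=1
draw d_2=4: τ_2=3, arrival time A_2=4
draw d_3=3: τ_3=1, arrival time A_3=5
draw d_4=4: τ_4=3, arrival time A_4=8
draw d_5=0: τ_5=4, arrival time A_5=12
draw d_6=4: τ_6=3, arrival time A_6=15
draw d_7=0: τ_7=4, arrival time A_7=19
draw d_8=3: τ_8=1, arrival time A_8=20
N_t over t=0..8: 0:0 1:1 2:1 3:1 4:2 5:3 6:3 7:3 8:4


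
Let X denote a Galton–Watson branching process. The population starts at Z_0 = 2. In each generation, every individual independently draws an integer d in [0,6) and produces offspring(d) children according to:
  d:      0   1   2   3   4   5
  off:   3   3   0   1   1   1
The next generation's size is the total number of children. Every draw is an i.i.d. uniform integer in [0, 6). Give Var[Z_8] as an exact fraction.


68945175/32768

Outcome values over d=0..5: [3, 3, 0, 1, 1, 1]
Σy = 9, Σy² = 21, M = 6
μ = 9/6 = 3/2,  σ² = 21/6 − (3/2)² = 5/4
V_0 = 0, E_0 = 2
V_1 = 5/4·E_0 + (3/2)²·V_0 = 5/2;  E_1 = 3
V_2 = 5/4·E_1 + (3/2)²·V_1 = 75/8;  E_2 = 9/2
V_3 = 5/4·E_2 + (3/2)²·V_2 = 855/32;  E_3 = 27/4
V_4 = 5/4·E_3 + (3/2)²·V_3 = 8775/128;  E_4 = 81/8
V_5 = 5/4·E_4 + (3/2)²·V_4 = 85455/512;  E_5 = 243/16
V_6 = 5/4·E_5 + (3/2)²·V_5 = 807975/2048;  E_6 = 729/32
V_7 = 5/4·E_6 + (3/2)²·V_6 = 7505055/8192;  E_7 = 2187/64
V_8 = 5/4·E_7 + (3/2)²·V_7 = 68945175/32768;  E_8 = 6561/128


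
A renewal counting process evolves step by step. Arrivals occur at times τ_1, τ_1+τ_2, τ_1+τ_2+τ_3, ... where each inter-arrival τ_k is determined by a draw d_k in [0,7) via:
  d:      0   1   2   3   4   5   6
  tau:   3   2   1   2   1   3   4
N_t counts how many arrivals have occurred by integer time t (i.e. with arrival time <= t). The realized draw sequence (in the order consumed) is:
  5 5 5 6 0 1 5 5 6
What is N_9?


3

draw d_1=5: τ_1=3, arrival time A_1=3
draw d_2=5: τ_2=3, arrival time A_2=6
draw d_3=5: τ_3=3, arrival time A_3=9
draw d_4=6: τ_4=4, arrival time A_4=13
draw d_5=0: τ_5=3, arrival time A_5=16
draw d_6=1: τ_6=2, arrival time A_6=18
draw d_7=5: τ_7=3, arrival time A_7=21
draw d_8=5: τ_8=3, arrival time A_8=24
draw d_9=6: τ_9=4, arrival time A_9=28
N_t over t=0..9: 0:0 1:0 2:0 3:1 4:1 5:1 6:2 7:2 8:2 9:3


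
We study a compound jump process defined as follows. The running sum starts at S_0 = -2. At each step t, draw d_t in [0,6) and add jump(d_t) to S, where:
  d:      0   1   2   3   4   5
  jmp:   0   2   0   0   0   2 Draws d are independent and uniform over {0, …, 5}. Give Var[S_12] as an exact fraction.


Outcome values over d=0..5: [0, 2, 0, 0, 0, 2]
Σy = 4, Σy² = 8, M = 6
μ = 4/6 = 2/3,  σ² = 8/6 − (2/3)² = 8/9
Independent increments: Var[S_12] = 12·σ² = 12·(8/9) = 32/3

32/3


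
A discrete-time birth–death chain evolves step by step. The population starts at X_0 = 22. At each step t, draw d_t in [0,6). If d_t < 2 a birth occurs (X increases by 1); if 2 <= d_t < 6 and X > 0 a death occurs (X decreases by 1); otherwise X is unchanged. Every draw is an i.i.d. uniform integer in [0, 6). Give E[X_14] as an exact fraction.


52/3

X can drop by at most 1 per step and X_0 = 22 > T = 14, so X_t >= 22 − t >= 8 > 0 for every t <= 14: the floor at 0 (the 'and X > 0' condition) never binds. Hence X_14 = X_0 + Σ_{t<14} Y_t with i.i.d. increments Y_t = y(d_t) ∈ {+1, −1, 0}.
Outcome values over d=0..5: [1, 1, -1, -1, -1, -1]
Σy = -2, Σy² = 6, M = 6
μ = -2/6 = -1/3,  σ² = 6/6 − (-1/3)² = 8/9
E[X_14] = 22 + 14·(-1/3) = 52/3


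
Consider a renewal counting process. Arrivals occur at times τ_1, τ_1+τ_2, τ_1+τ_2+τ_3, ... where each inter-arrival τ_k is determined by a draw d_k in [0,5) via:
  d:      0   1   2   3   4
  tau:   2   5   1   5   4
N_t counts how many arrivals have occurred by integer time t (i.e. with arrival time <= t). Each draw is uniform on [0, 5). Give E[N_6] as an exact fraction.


Inter-arrival values over d=0..4: [2, 5, 1, 5, 4]
Each d has probability 1/5, so the pmf of τ is: f(1) = 1/5, f(2) = 1/5, f(4) = 1/5, f(5) = 2/5
Renewal equation for m(n) = E[N_n]: condition on τ_1 = k (if k <= n, one arrival plus a fresh copy on the remaining n−k steps): m(n) = F(n) + Σ_{k<=n} f(k)·m(n−k), where F(n) = P(τ <= n) and m(0) = 0
m(1) = F(1) = 1/5
m(2) = F(2) + f(1)·m(1) = 2/5 + 1/5·1/5 = 11/25
m(3) = F(3) + f(1)·m(2) + f(2)·m(1) = 2/5 + 1/5·11/25 + 1/5·1/5 = 66/125
m(4) = F(4) + f(1)·m(3) + f(2)·m(2) = 3/5 + 1/5·66/125 + 1/5·11/25 = 496/625
m(5) = F(5) + f(1)·m(4) + f(2)·m(3) + f(4)·m(1) = 1 + 1/5·496/625 + 1/5·66/125 + 1/5·1/5 = 4076/3125
m(6) = F(6) + f(1)·m(5) + f(2)·m(4) + f(4)·m(2) + f(5)·m(1) = 1 + 1/5·4076/3125 + 1/5·496/625 + 1/5·11/25 + 2/5·1/5 = 24806/15625
E[N_6] = m(6) = 24806/15625

24806/15625


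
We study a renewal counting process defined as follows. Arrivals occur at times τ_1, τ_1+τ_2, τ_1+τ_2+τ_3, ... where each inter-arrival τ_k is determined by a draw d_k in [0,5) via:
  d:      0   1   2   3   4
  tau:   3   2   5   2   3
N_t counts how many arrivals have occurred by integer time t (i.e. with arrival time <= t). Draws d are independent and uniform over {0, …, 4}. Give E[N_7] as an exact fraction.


Inter-arrival values over d=0..4: [3, 2, 5, 2, 3]
Each d has probability 1/5, so the pmf of τ is: f(2) = 2/5, f(3) = 2/5, f(5) = 1/5
Renewal equation for m(n) = E[N_n]: condition on τ_1 = k (if k <= n, one arrival plus a fresh copy on the remaining n−k steps): m(n) = F(n) + Σ_{k<=n} f(k)·m(n−k), where F(n) = P(τ <= n) and m(0) = 0
m(1) = F(1) = 0
m(2) = F(2) = 2/5
m(3) = F(3) = 4/5
m(4) = F(4) + f(2)·m(2) = 4/5 + 2/5·2/5 = 24/25
m(5) = F(5) + f(2)·m(3) + f(3)·m(2) = 1 + 2/5·4/5 + 2/5·2/5 = 37/25
m(6) = F(6) + f(2)·m(4) + f(3)·m(3) = 1 + 2/5·24/25 + 2/5·4/5 = 213/125
m(7) = F(7) + f(2)·m(5) + f(3)·m(4) + f(5)·m(2) = 1 + 2/5·37/25 + 2/5·24/25 + 1/5·2/5 = 257/125
E[N_7] = m(7) = 257/125

257/125


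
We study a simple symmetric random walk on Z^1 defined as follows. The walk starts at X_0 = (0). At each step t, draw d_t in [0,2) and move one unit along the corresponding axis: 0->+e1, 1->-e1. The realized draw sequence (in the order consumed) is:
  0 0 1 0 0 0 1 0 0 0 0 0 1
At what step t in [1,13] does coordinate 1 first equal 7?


11

t=0: X=(0), d=0 → +e1, X_1=(1)
t=1: X=(1), d=0 → +e1, X_2=(2)
t=2: X=(2), d=1 → -e1, X_3=(1)
t=3: X=(1), d=0 → +e1, X_4=(2)
t=4: X=(2), d=0 → +e1, X_5=(3)
t=5: X=(3), d=0 → +e1, X_6=(4)
t=6: X=(4), d=1 → -e1, X_7=(3)
t=7: X=(3), d=0 → +e1, X_8=(4)
t=8: X=(4), d=0 → +e1, X_9=(5)
t=9: X=(5), d=0 → +e1, X_10=(6)
t=10: X=(6), d=0 → +e1, X_11=(7)
t=11: X=(7), d=0 → +e1, X_12=(8)
t=12: X=(8), d=1 → -e1, X_13=(7)


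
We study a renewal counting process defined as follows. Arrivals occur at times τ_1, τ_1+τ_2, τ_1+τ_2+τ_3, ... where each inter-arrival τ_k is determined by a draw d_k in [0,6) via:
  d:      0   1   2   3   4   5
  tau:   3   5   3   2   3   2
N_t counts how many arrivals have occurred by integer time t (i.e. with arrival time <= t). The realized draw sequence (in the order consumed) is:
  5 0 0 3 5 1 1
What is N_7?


draw d_1=5: τ_1=2, arrival time A_1=2
draw d_2=0: τ_2=3, arrival time A_2=5
draw d_3=0: τ_3=3, arrival time A_3=8
draw d_4=3: τ_4=2, arrival time A_4=10
draw d_5=5: τ_5=2, arrival time A_5=12
draw d_6=1: τ_6=5, arrival time A_6=17
draw d_7=1: τ_7=5, arrival time A_7=22
N_t over t=0..7: 0:0 1:0 2:1 3:1 4:1 5:2 6:2 7:2

2


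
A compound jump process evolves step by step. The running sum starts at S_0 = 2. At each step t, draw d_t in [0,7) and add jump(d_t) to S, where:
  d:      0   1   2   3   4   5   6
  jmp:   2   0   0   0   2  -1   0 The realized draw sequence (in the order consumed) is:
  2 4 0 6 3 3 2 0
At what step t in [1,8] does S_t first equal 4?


2

t=0: S=2, d=2, jump=0, S_1=2
t=1: S=2, d=4, jump=2, S_2=4
t=2: S=4, d=0, jump=2, S_3=6
t=3: S=6, d=6, jump=0, S_4=6
t=4: S=6, d=3, jump=0, S_5=6
t=5: S=6, d=3, jump=0, S_6=6
t=6: S=6, d=2, jump=0, S_7=6
t=7: S=6, d=0, jump=2, S_8=8


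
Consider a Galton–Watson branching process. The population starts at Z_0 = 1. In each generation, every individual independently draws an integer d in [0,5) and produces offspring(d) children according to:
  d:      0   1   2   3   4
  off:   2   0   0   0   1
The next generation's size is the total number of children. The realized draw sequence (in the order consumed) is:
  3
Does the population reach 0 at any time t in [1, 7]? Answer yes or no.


gen 0: Z_0=1, draws=[3], offspring=[0], Z_1=0
gen 1: Z_1=0, draws=[], offspring=[], Z_2=0
gen 2: Z_2=0, draws=[], offspring=[], Z_3=0
gen 3: Z_3=0, draws=[], offspring=[], Z_4=0
gen 4: Z_4=0, draws=[], offspring=[], Z_5=0
gen 5: Z_5=0, draws=[], offspring=[], Z_6=0
gen 6: Z_6=0, draws=[], offspring=[], Z_7=0

yes


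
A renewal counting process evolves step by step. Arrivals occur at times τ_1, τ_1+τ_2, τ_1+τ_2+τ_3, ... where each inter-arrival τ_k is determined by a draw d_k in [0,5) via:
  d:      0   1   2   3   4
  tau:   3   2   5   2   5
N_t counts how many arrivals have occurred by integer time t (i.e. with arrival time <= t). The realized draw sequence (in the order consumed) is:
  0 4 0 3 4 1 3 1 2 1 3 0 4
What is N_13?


draw d_1=0: τ_1=3, arrival time A_1=3
draw d_2=4: τ_2=5, arrival time A_2=8
draw d_3=0: τ_3=3, arrival time A_3=11
draw d_4=3: τ_4=2, arrival time A_4=13
draw d_5=4: τ_5=5, arrival time A_5=18
draw d_6=1: τ_6=2, arrival time A_6=20
draw d_7=3: τ_7=2, arrival time A_7=22
draw d_8=1: τ_8=2, arrival time A_8=24
draw d_9=2: τ_9=5, arrival time A_9=29
draw d_10=1: τ_10=2, arrival time A_10=31
draw d_11=3: τ_11=2, arrival time A_11=33
draw d_12=0: τ_12=3, arrival time A_12=36
draw d_13=4: τ_13=5, arrival time A_13=41
N_t over t=0..13: 0:0 1:0 2:0 3:1 4:1 5:1 6:1 7:1 8:2 9:2 10:2 11:3 12:3 13:4

4


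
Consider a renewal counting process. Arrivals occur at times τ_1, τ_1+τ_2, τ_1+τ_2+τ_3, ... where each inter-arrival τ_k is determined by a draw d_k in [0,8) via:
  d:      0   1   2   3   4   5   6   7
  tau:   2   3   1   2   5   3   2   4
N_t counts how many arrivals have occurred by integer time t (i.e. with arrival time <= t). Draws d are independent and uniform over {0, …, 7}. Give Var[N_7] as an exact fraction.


Inter-arrival values over d=0..7: [2, 3, 1, 2, 5, 3, 2, 4]
Each d has probability 1/8, so the pmf of τ is: f(1) = 1/8, f(2) = 3/8, f(3) = 1/4, f(4) = 1/8, f(5) = 1/8
Let p_n(j) = P(N_n = j), with p_0 = [1]. Condition on τ_1: p_n(0) = P(τ > n), and for j >= 1, p_n(j) = Σ_{k<=n} f(k)·p_{n−k}(j−1)
p_1 = [7/8, 1/8]  (j = 0..1)
p_2 = [1/2, 31/64, 1/64]  (j = 0..2)
p_3 = [1/4, 41/64, 55/512, 1/512]  (j = 0..3)
p_4 = [1/8, 9/16, 75/256, 79/4096, 1/4096]  (j = 0..4)
p_5 = [0, 15/32, 229/512, 331/4096, 103/32768, 1/32768]  (j = 0..5)
p_6 = [0, 9/32, 259/512, 797/4096, 73/4096, 127/262144, 1/262144]  (j = 0..6)
p_7 = [0, 1/8, 63/128, 1309/4096, 489/8192, 909/262144, 151/2097152, 1/2097152]  (j = 0..7)
E[N_7] = Σ j·p_7(j) = 4875161/2097152;  E[N_7²] = Σ j²·p_7(j) = 12613013/2097152
Var[N_7] = 12613013/2097152 − (4875161/2097152)² = 2684210663055/4398046511104

2684210663055/4398046511104


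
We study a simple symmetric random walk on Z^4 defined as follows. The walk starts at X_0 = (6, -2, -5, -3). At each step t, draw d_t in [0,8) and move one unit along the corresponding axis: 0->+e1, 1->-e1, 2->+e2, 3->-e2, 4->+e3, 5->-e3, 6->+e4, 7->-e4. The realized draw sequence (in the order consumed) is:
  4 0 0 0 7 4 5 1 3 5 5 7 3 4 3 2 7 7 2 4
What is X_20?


t=0: X=(6, -2, -5, -3), d=4 → +e3, X_1=(6, -2, -4, -3)
t=1: X=(6, -2, -4, -3), d=0 → +e1, X_2=(7, -2, -4, -3)
t=2: X=(7, -2, -4, -3), d=0 → +e1, X_3=(8, -2, -4, -3)
t=3: X=(8, -2, -4, -3), d=0 → +e1, X_4=(9, -2, -4, -3)
t=4: X=(9, -2, -4, -3), d=7 → -e4, X_5=(9, -2, -4, -4)
t=5: X=(9, -2, -4, -4), d=4 → +e3, X_6=(9, -2, -3, -4)
t=6: X=(9, -2, -3, -4), d=5 → -e3, X_7=(9, -2, -4, -4)
t=7: X=(9, -2, -4, -4), d=1 → -e1, X_8=(8, -2, -4, -4)
t=8: X=(8, -2, -4, -4), d=3 → -e2, X_9=(8, -3, -4, -4)
t=9: X=(8, -3, -4, -4), d=5 → -e3, X_10=(8, -3, -5, -4)
t=10: X=(8, -3, -5, -4), d=5 → -e3, X_11=(8, -3, -6, -4)
t=11: X=(8, -3, -6, -4), d=7 → -e4, X_12=(8, -3, -6, -5)
t=12: X=(8, -3, -6, -5), d=3 → -e2, X_13=(8, -4, -6, -5)
t=13: X=(8, -4, -6, -5), d=4 → +e3, X_14=(8, -4, -5, -5)
t=14: X=(8, -4, -5, -5), d=3 → -e2, X_15=(8, -5, -5, -5)
t=15: X=(8, -5, -5, -5), d=2 → +e2, X_16=(8, -4, -5, -5)
t=16: X=(8, -4, -5, -5), d=7 → -e4, X_17=(8, -4, -5, -6)
t=17: X=(8, -4, -5, -6), d=7 → -e4, X_18=(8, -4, -5, -7)
t=18: X=(8, -4, -5, -7), d=2 → +e2, X_19=(8, -3, -5, -7)
t=19: X=(8, -3, -5, -7), d=4 → +e3, X_20=(8, -3, -4, -7)

(8, -3, -4, -7)
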